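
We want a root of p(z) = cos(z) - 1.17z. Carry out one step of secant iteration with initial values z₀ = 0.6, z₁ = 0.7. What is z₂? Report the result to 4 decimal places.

0.6695

p(0.6) = 0.123336, p(0.7) = -0.054158
z₂ = 0.700000 − (-0.054158)·(0.700000 − 0.600000) / (-0.054158 − 0.123336) = 0.700000 − (-0.005416)/(-0.177493) = 0.669487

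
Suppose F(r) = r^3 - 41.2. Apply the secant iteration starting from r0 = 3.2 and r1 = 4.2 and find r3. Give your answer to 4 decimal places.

3.4444

F(3.2) = -8.432000, F(4.2) = 32.888000
r2 = 4.200000 − 32.888000·(4.200000 − 3.200000) / (32.888000 − (-8.432000)) = 4.200000 − (32.888000)/(41.320000) = 3.404066
F(3.404066) = -1.754828
r3 = 3.404066 − (-1.754828)·(3.404066 − 4.200000) / (-1.754828 − 32.888000) = 3.404066 − (1.396728)/(-34.642828) = 3.444384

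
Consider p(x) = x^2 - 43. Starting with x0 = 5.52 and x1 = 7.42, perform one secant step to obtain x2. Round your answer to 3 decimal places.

p(5.52) = -12.52960, p(7.42) = 12.05640
x2 = 7.42000 − 12.05640·(7.42000 − 5.52000) / (12.05640 − (-12.52960)) = 7.42000 − (22.90716)/(24.58600) = 6.48828

6.488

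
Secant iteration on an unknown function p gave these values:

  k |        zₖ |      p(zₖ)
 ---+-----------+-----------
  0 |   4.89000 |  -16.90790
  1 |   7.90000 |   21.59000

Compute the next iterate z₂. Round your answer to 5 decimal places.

6.21196

z₂ = 7.90000 − 21.59000·(7.90000 − 4.89000) / (21.59000 − (-16.90790))
   = 7.90000 − (64.9859000)/(38.4979000) = 6.2119625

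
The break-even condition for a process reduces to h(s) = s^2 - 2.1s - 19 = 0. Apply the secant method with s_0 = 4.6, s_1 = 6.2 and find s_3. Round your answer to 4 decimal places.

5.5286

h(4.6) = -7.500000, h(6.2) = 6.420000
s_2 = 6.200000 − 6.420000·(6.200000 − 4.600000) / (6.420000 − (-7.500000)) = 6.200000 − (10.272000)/(13.920000) = 5.462069
h(5.462069) = -0.636147
s_3 = 5.462069 − (-0.636147)·(5.462069 − 6.200000) / (-0.636147 − 6.420000) = 5.462069 − (0.469433)/(-7.056147) = 5.528597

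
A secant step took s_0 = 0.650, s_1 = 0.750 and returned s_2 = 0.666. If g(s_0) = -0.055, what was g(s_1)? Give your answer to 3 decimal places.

The secant line through (0.650, -0.055) and (0.750, g(s_1)) crosses zero at s_2 = 0.666.
So (0.650, -0.055), (0.750, g(s_1)), (0.666, 0) are collinear:
g(s_1) = -0.055 · (0.750 − 0.666) / (0.650 − 0.666) = -0.055 · (0.08400)/(-0.01600) = 0.28875

0.289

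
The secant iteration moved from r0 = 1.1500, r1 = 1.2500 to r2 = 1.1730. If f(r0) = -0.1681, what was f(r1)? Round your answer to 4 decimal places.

0.5628

The secant line through (1.1500, -0.1681) and (1.2500, f(r1)) crosses zero at r2 = 1.1730.
So (1.1500, -0.1681), (1.2500, f(r1)), (1.1730, 0) are collinear:
f(r1) = -0.1681 · (1.2500 − 1.1730) / (1.1500 − 1.1730) = -0.1681 · (0.077000)/(-0.023000) = 0.562770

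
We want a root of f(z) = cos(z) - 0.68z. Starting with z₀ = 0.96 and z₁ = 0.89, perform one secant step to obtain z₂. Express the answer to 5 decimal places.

f(0.96) = -0.0792800, f(0.89) = 0.0242120
z₂ = 0.8900000 − 0.0242120·(0.8900000 − 0.9600000) / (0.0242120 − (-0.0792800)) = 0.8900000 − (-0.0016948)/(0.1034920) = 0.9063765

0.90638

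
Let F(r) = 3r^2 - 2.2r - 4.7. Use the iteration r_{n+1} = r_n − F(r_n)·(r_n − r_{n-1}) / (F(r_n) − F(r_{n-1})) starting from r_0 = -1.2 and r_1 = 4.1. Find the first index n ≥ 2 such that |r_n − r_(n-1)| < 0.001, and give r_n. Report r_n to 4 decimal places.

n = 8, r_n = -0.9376

F(-1.2) = 2.260000, F(4.1) = 36.710000
r_2 = 4.100000 − 36.710000·(5.300000)/(34.450000) = -1.547692;  |Δ| = 5.647692
F(-1.547692) = 5.890978
r_3 = -1.547692 − 5.890978·(-5.647692)/(-30.819022) = -2.627234;  |Δ| = 1.079542
F(-2.627234) = 21.786995
r_4 = -2.627234 − 21.786995·(-1.079542)/(15.896018) = -1.147620;  |Δ| = 1.479614
F(-1.147620) = 1.775858
r_5 = -1.147620 − 1.775858·(1.479614)/(-20.011137) = -1.016314;  |Δ| = 0.131306
F(-1.016314) = 0.634571
r_6 = -1.016314 − 0.634571·(0.131306)/(-1.141287) = -0.943306;  |Δ| = 0.073008
F(-0.943306) = 0.044750
r_7 = -0.943306 − 0.044750·(0.073008)/(-0.589822) = -0.937767;  |Δ| = 0.005539
F(-0.937767) = 0.001305
r_8 = -0.937767 − 0.001305·(0.005539)/(-0.043444) = -0.937600;  |Δ| = 0.000166
|r_8 − r_7| = 0.000166 < 0.001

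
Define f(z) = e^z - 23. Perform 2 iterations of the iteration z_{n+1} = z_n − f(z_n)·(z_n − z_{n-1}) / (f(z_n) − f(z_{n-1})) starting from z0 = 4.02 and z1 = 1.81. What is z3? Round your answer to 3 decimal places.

3.663

f(4.02) = 32.70111, f(1.81) = -16.88955
z2 = 1.81000 − (-16.88955)·(1.81000 − 4.02000) / (-16.88955 − 32.70111) = 1.81000 − (37.32591)/(-49.59066) = 2.56268
f(2.56268) = -10.02946
z3 = 2.56268 − (-10.02946)·(2.56268 − 1.81000) / (-10.02946 − (-16.88955)) = 2.56268 − (-7.54898)/(6.86009) = 3.66310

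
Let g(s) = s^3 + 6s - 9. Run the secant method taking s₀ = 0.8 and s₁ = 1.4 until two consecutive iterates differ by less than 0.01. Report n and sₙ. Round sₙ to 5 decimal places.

g(0.8) = -3.6880000, g(1.4) = 2.1440000
s₂ = 1.4000000 − 2.1440000·(0.6000000)/(5.8320000) = 1.1794239;  |Δ| = 0.2205761
g(1.1794239) = -0.2828302
s₃ = 1.1794239 − (-0.2828302)·(-0.2205761)/(-2.4268302) = 1.2051305;  |Δ| = 0.0257066
g(1.2051305) = -0.0189585
s₄ = 1.2051305 − (-0.0189585)·(0.0257066)/(0.2638717) = 1.2069774;  |Δ| = 0.0018470
|s₄ − s₃| = 0.0018470 < 0.01

n = 4, sₙ = 1.20698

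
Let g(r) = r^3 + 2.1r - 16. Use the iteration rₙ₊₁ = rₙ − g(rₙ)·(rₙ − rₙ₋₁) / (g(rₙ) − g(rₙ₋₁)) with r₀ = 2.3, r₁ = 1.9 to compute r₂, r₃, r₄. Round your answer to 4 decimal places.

g(2.3) = 0.997000, g(1.9) = -5.151000
r₂ = 1.900000 − (-5.151000)·(1.900000 − 2.300000) / (-5.151000 − 0.997000) = 1.900000 − (2.060400)/(-6.148000) = 2.235133
g(2.235133) = -0.139893
r₃ = 2.235133 − (-0.139893)·(2.235133 − 1.900000) / (-0.139893 − (-5.151000)) = 2.235133 − (-0.046883)/(5.011107) = 2.244489
g(2.244489) = 0.020561
r₄ = 2.244489 − 0.020561·(2.244489 − 2.235133) / (0.020561 − (-0.139893)) = 2.244489 − (0.000192)/(0.160454) = 2.243290

2.2351, 2.2445, 2.2433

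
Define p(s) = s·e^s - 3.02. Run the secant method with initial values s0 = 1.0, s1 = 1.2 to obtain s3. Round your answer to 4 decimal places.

p(1.0) = -0.301718, p(1.2) = 0.964140
s2 = 1.200000 − 0.964140·(1.200000 − 1.000000) / (0.964140 − (-0.301718)) = 1.200000 − (0.192828)/(1.265858) = 1.047670
p(1.047670) = -0.033092
s3 = 1.047670 − (-0.033092)·(1.047670 − 1.200000) / (-0.033092 − 0.964140) = 1.047670 − (0.005041)/(-0.997232) = 1.052725

1.0527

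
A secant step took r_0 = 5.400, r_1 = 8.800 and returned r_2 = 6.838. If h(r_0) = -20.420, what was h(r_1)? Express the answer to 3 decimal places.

27.861

The secant line through (5.400, -20.420) and (8.800, h(r_1)) crosses zero at r_2 = 6.838.
So (5.400, -20.420), (8.800, h(r_1)), (6.838, 0) are collinear:
h(r_1) = -20.420 · (8.800 − 6.838) / (5.400 − 6.838) = -20.420 · (1.96200)/(-1.43800) = 27.86095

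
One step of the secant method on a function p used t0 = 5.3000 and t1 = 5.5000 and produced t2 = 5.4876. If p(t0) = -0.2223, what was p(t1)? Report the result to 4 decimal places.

0.0147

The secant line through (5.3000, -0.2223) and (5.5000, p(t1)) crosses zero at t2 = 5.4876.
So (5.3000, -0.2223), (5.5000, p(t1)), (5.4876, 0) are collinear:
p(t1) = -0.2223 · (5.5000 − 5.4876) / (5.3000 − 5.4876) = -0.2223 · (0.012400)/(-0.187600) = 0.014694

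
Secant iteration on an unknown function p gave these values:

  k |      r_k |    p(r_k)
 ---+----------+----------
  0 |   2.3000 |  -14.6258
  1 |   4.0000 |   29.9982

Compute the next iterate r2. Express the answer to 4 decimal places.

r2 = 4.0000 − 29.9982·(4.0000 − 2.3000) / (29.9982 − (-14.6258))
   = 4.0000 − (50.996940)/(44.624000) = 2.857186

2.8572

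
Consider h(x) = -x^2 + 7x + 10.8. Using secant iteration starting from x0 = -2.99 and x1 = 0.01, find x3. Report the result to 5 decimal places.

-1.33709

h(-2.99) = -19.0701000, h(0.01) = 10.8699000
x2 = 0.0100000 − 10.8699000·(0.0100000 − (-2.9900000)) / (10.8699000 − (-19.0701000)) = 0.0100000 − (32.6097000)/(29.9400000) = -1.0791683
h(-1.0791683) = 2.0812173
x3 = -1.0791683 − 2.0812173·(-1.0791683 − 0.0100000) / (2.0812173 − 10.8699000) = -1.0791683 − (-2.2667960)/(-8.7886827) = -1.3370905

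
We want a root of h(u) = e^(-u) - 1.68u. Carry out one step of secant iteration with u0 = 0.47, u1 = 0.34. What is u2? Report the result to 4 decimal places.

h(0.47) = -0.164598, h(0.34) = 0.140570
u2 = 0.340000 − 0.140570·(0.340000 − 0.470000) / (0.140570 − (-0.164598)) = 0.340000 − (-0.018274)/(0.305168) = 0.399882

0.3999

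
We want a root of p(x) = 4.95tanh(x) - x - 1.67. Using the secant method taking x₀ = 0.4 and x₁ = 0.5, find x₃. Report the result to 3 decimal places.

0.460

p(0.4) = -0.18925, p(0.5) = 0.11748
x₂ = 0.50000 − 0.11748·(0.50000 − 0.40000) / (0.11748 − (-0.18925)) = 0.50000 − (0.01175)/(0.30673) = 0.46170
p(0.46170) = 0.00407
x₃ = 0.46170 − 0.00407·(0.46170 − 0.50000) / (0.00407 − 0.11748) = 0.46170 − (-0.00016)/(-0.11341) = 0.46033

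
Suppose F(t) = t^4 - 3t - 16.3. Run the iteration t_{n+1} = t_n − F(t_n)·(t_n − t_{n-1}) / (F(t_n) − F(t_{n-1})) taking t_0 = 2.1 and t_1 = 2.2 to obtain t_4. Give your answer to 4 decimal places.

2.1866

F(2.1) = -3.151900, F(2.2) = 0.525600
t_2 = 2.200000 − 0.525600·(2.200000 − 2.100000) / (0.525600 − (-3.151900)) = 2.200000 − (0.052560)/(3.677500) = 2.185708
F(2.185708) = -0.034355
t_3 = 2.185708 − (-0.034355)·(2.185708 − 2.200000) / (-0.034355 − 0.525600) = 2.185708 − (0.000491)/(-0.559955) = 2.186585
F(2.186585) = -0.000339
t_4 = 2.186585 − (-0.000339)·(2.186585 − 2.185708) / (-0.000339 − (-0.034355)) = 2.186585 − (0.000000)/(0.034016) = 2.186593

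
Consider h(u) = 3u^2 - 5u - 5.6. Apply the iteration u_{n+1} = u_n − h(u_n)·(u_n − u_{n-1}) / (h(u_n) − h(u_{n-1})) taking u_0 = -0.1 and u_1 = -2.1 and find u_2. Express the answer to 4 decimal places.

-0.5371

h(-0.1) = -5.070000, h(-2.1) = 18.130000
u_2 = -2.100000 − 18.130000·(-2.100000 − (-0.100000)) / (18.130000 − (-5.070000)) = -2.100000 − (-36.260000)/(23.200000) = -0.537069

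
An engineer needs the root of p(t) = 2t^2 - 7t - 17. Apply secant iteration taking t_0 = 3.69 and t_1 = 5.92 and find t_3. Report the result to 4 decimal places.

p(3.69) = -15.597800, p(5.92) = 11.652800
t_2 = 5.920000 − 11.652800·(5.920000 − 3.690000) / (11.652800 − (-15.597800)) = 5.920000 − (25.985744)/(27.250600) = 4.966416
p(4.966416) = -2.434340
t_3 = 4.966416 − (-2.434340)·(4.966416 − 5.920000) / (-2.434340 − 11.652800) = 4.966416 − (2.321348)/(-14.087140) = 5.131201

5.1312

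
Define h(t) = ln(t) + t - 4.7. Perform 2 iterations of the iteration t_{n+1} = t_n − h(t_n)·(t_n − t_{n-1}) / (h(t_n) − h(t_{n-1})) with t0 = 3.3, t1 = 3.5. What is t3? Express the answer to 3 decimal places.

3.459

h(3.3) = -0.20608, h(3.5) = 0.05276
t2 = 3.50000 − 0.05276·(3.50000 − 3.30000) / (0.05276 − (-0.20608)) = 3.50000 − (0.01055)/(0.25884) = 3.45923
h(3.45923) = 0.00028
t3 = 3.45923 − 0.00028·(3.45923 − 3.50000) / (0.00028 − 0.05276) = 3.45923 − (-0.00001)/(-0.05249) = 3.45902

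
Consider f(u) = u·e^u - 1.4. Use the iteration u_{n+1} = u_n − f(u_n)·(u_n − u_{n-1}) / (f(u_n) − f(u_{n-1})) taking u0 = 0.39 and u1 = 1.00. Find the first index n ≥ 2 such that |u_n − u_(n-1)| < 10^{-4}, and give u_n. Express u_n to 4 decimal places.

f(0.39) = -0.823977, f(1.00) = 1.318282
u2 = 1.000000 − 1.318282·(0.610000)/(2.142259) = 0.624624;  |Δ| = 0.375376
f(0.624624) = -0.233486
u3 = 0.624624 − (-0.233486)·(-0.375376)/(-1.551768) = 0.681105;  |Δ| = 0.056481
f(0.681105) = -0.054095
u4 = 0.681105 − (-0.054095)·(0.056481)/(0.179391) = 0.698137;  |Δ| = 0.017032
f(0.698137) = 0.003258
u5 = 0.698137 − 0.003258·(0.017032)/(0.057353) = 0.697169;  |Δ| = 0.000967
f(0.697169) = -0.000042
u6 = 0.697169 − (-0.000042)·(-0.000967)/(-0.003300) = 0.697182;  |Δ| = 0.000012
|u6 − u5| = 0.000012 < 10^{-4}

n = 6, u_n = 0.6972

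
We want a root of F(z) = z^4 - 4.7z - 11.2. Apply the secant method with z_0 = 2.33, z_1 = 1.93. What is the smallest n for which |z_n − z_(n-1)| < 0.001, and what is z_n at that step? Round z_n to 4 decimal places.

F(2.33) = 7.321955, F(1.93) = -6.396120
z_2 = 1.930000 − (-6.396120)·(-0.400000)/(-13.718075) = 2.116502;  |Δ| = 0.186502
F(2.116502) = -1.080917
z_3 = 2.116502 − (-1.080917)·(0.186502)/(5.315203) = 2.154430;  |Δ| = 0.037928
F(2.154430) = 0.218325
z_4 = 2.154430 − 0.218325·(0.037928)/(1.299242) = 2.148056;  |Δ| = 0.006373
F(2.148056) = -0.005524
z_5 = 2.148056 − (-0.005524)·(-0.006373)/(-0.223849) = 2.148214;  |Δ| = 0.000157
|z_5 − z_4| = 0.000157 < 0.001

n = 5, z_n = 2.1482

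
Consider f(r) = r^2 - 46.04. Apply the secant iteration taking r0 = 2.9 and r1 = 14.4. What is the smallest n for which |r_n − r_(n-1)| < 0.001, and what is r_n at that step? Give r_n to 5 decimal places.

n = 7, r_n = 6.78528

f(2.9) = -37.6300000, f(14.4) = 161.3200000
r2 = 14.4000000 − 161.3200000·(11.5000000)/(198.9500000) = 5.0751445;  |Δ| = 9.3248555
f(5.0751445) = -20.2829082
r3 = 5.0751445 − (-20.2829082)·(-9.3248555)/(-181.6029082) = 6.1166212;  |Δ| = 1.0414766
f(6.1166212) = -8.6269456
r4 = 6.1166212 − (-8.6269456)·(1.0414766)/(11.6559626) = 6.8874509;  |Δ| = 0.7708297
f(6.8874509) = 1.3969796
r5 = 6.8874509 − 1.3969796·(0.7708297)/(10.0239252) = 6.7800246;  |Δ| = 0.1074263
f(6.7800246) = -0.0712670
r6 = 6.7800246 − (-0.0712670)·(-0.1074263)/(-1.4682466) = 6.7852389;  |Δ| = 0.0052143
f(6.7852389) = -0.0005330
r7 = 6.7852389 − (-0.0005330)·(0.0052143)/(0.0707340) = 6.7852782;  |Δ| = 0.0000393
|r7 − r6| = 0.0000393 < 0.001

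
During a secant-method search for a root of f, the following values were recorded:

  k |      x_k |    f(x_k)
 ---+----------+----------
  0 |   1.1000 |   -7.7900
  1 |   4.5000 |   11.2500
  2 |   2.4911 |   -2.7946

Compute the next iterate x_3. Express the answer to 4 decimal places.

2.8908

x_3 = 2.4911 − (-2.7946)·(2.4911 − 4.5000) / (-2.7946 − 11.2500)
   = 2.4911 − (5.614072)/(-14.044600) = 2.890832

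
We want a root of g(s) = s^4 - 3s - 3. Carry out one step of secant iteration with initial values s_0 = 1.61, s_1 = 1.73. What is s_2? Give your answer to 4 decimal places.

1.6810

g(1.61) = -1.111018, g(1.73) = 0.767450
s_2 = 1.730000 − 0.767450·(1.730000 − 1.610000) / (0.767450 − (-1.111018)) = 1.730000 − (0.092094)/(1.878468) = 1.680974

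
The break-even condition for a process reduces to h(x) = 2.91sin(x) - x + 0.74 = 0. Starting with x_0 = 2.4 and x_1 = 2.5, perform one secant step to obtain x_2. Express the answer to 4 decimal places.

2.4943

h(2.4) = 0.305598, h(2.5) = -0.018446
x_2 = 2.500000 − (-0.018446)·(2.500000 − 2.400000) / (-0.018446 − 0.305598) = 2.500000 − (-0.001845)/(-0.324044) = 2.494308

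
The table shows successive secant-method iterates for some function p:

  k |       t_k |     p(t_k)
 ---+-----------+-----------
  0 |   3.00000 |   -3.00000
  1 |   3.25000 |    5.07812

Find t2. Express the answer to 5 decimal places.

t2 = 3.25000 − 5.07812·(3.25000 − 3.00000) / (5.07812 − (-3.00000))
   = 3.25000 − (1.2695300)/(8.0781200) = 3.0928434

3.09284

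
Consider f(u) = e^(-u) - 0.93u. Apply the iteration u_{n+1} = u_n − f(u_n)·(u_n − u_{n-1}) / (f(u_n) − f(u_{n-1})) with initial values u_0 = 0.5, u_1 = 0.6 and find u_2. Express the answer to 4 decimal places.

f(0.5) = 0.141531, f(0.6) = -0.009188
u_2 = 0.600000 − (-0.009188)·(0.600000 − 0.500000) / (-0.009188 − 0.141531) = 0.600000 − (-0.000919)/(-0.150719) = 0.593904

0.5939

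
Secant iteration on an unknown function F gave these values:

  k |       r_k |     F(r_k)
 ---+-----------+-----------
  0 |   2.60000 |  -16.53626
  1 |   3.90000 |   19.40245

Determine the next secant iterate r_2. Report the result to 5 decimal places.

r_2 = 3.90000 − 19.40245·(3.90000 − 2.60000) / (19.40245 − (-16.53626))
   = 3.90000 − (25.2231850)/(35.9387100) = 3.1981611

3.19816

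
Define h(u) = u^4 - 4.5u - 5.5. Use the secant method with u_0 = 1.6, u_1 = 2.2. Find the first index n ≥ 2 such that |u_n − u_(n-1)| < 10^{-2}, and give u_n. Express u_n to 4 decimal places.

n = 5, u_n = 1.9426

h(1.6) = -6.146400, h(2.2) = 8.025600
u_2 = 2.200000 − 8.025600·(0.600000)/(14.172000) = 1.860220;  |Δ| = 0.339780
h(1.860220) = -1.896491
u_3 = 1.860220 − (-1.896491)·(-0.339780)/(-9.922091) = 1.925165;  |Δ| = 0.064945
h(1.925165) = -0.426876
u_4 = 1.925165 − (-0.426876)·(0.064945)/(1.469615) = 1.944029;  |Δ| = 0.018864
h(1.944029) = 0.034602
u_5 = 1.944029 − 0.034602·(0.018864)/(0.461478) = 1.942615;  |Δ| = 0.001414
|u_5 − u_4| = 0.001414 < 10^{-2}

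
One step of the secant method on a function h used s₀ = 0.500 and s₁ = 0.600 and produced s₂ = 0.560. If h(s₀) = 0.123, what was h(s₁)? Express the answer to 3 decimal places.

The secant line through (0.500, 0.123) and (0.600, h(s₁)) crosses zero at s₂ = 0.560.
So (0.500, 0.123), (0.600, h(s₁)), (0.560, 0) are collinear:
h(s₁) = 0.123 · (0.600 − 0.560) / (0.500 − 0.560) = 0.123 · (0.04000)/(-0.06000) = -0.08200

-0.082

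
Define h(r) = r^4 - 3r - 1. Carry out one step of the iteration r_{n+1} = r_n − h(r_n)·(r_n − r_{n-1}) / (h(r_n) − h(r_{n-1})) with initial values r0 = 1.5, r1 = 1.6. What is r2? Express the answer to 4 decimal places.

1.5367

h(1.5) = -0.437500, h(1.6) = 0.753600
r2 = 1.600000 − 0.753600·(1.600000 − 1.500000) / (0.753600 − (-0.437500)) = 1.600000 − (0.075360)/(1.191100) = 1.536731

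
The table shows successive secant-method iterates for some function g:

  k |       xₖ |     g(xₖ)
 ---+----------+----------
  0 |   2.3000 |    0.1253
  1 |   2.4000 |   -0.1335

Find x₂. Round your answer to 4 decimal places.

x₂ = 2.4000 − (-0.1335)·(2.4000 − 2.3000) / (-0.1335 − 0.1253)
   = 2.4000 − (-0.013350)/(-0.258800) = 2.348416

2.3484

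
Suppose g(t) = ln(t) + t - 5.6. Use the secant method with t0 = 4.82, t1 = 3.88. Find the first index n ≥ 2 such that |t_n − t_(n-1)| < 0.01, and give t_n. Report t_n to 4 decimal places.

g(4.82) = 0.792774, g(3.88) = -0.364165
t2 = 3.880000 − (-0.364165)·(-0.940000)/(-1.156939) = 4.175880;  |Δ| = 0.295880
g(4.175880) = 0.005205
t3 = 4.175880 − 0.005205·(0.295880)/(0.369370) = 4.171710;  |Δ| = 0.004169
|t3 − t2| = 0.004169 < 0.01

n = 3, t_n = 4.1717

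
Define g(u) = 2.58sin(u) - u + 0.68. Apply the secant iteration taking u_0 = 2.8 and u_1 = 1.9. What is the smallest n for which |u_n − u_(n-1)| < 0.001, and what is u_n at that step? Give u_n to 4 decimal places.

n = 5, u_n = 2.4078

g(2.8) = -1.255731, g(1.9) = 1.221454
u_2 = 1.900000 − 1.221454·(-0.900000)/(2.477185) = 2.343773;  |Δ| = 0.443773
g(2.343773) = 0.183081
u_3 = 2.343773 − 0.183081·(0.443773)/(-1.038373) = 2.422017;  |Δ| = 0.078244
g(2.422017) = -0.041629
u_4 = 2.422017 − (-0.041629)·(0.078244)/(-0.224710) = 2.407522;  |Δ| = 0.014495
g(2.407522) = 0.000813
u_5 = 2.407522 − 0.000813·(-0.014495)/(0.042442) = 2.407800;  |Δ| = 0.000278
|u_5 − u_4| = 0.000278 < 0.001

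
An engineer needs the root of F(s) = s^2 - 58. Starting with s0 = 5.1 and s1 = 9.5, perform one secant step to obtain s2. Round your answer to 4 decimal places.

7.2911

F(5.1) = -31.990000, F(9.5) = 32.250000
s2 = 9.500000 − 32.250000·(9.500000 − 5.100000) / (32.250000 − (-31.990000)) = 9.500000 − (141.900000)/(64.240000) = 7.291096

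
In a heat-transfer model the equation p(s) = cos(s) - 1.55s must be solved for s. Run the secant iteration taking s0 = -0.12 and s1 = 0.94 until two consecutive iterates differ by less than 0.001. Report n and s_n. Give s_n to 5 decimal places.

p(-0.12) = 1.1788086, p(0.94) = -0.8672120
s2 = 0.9400000 − (-0.8672120)·(1.0600000)/(-2.0460206) = 0.4907158;  |Δ| = 0.4492842
p(0.4907158) = 0.1213862
s3 = 0.4907158 − 0.1213862·(-0.4492842)/(0.9885982) = 0.5458817;  |Δ| = 0.0551659
p(0.5458817) = 0.0085532
s4 = 0.5458817 − 0.0085532·(0.0551659)/(-0.1128330) = 0.5500635;  |Δ| = 0.0041818
p(0.5500635) = -0.0001071
s5 = 0.5500635 − (-0.0001071)·(0.0041818)/(-0.0086603) = 0.5500118;  |Δ| = 0.0000517
|s5 − s4| = 0.0000517 < 0.001

n = 5, s_n = 0.55001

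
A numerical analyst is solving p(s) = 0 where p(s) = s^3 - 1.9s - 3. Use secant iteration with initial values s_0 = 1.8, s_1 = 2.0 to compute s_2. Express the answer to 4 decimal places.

1.8658

p(1.8) = -0.588000, p(2.0) = 1.200000
s_2 = 2.000000 − 1.200000·(2.000000 − 1.800000) / (1.200000 − (-0.588000)) = 2.000000 − (0.240000)/(1.788000) = 1.865772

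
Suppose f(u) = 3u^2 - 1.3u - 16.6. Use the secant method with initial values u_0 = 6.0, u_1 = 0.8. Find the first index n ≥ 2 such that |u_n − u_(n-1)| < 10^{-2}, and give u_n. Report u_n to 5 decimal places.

n = 7, u_n = 2.57892

f(6.0) = 83.6000000, f(0.8) = -15.7200000
u_2 = 0.8000000 − (-15.7200000)·(-5.2000000)/(-99.3200000) = 1.6230366;  |Δ| = 0.8230366
f(1.6230366) = -10.8072037
u_3 = 1.6230366 − (-10.8072037)·(0.8230366)/(4.9127963) = 3.4335585;  |Δ| = 1.8105218
f(3.4335585) = 14.3043451
u_4 = 3.4335585 − 14.3043451·(1.8105218)/(25.1115488) = 2.4022271;  |Δ| = 1.0313314
f(2.4022271) = -2.4108106
u_5 = 2.4022271 − (-2.4108106)·(-1.0313314)/(-16.7151557) = 2.5509750;  |Δ| = 0.1487479
f(2.5509750) = -0.3938474
u_6 = 2.5509750 − (-0.3938474)·(0.1487479)/(2.0169632) = 2.5800206;  |Δ| = 0.0290456
f(2.5800206) = 0.0154924
u_7 = 2.5800206 − 0.0154924·(0.0290456)/(0.4093398) = 2.5789213;  |Δ| = 0.0010993
|u_7 − u_6| = 0.0010993 < 10^{-2}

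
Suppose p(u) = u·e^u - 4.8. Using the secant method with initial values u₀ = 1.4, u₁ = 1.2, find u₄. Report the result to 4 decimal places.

p(1.4) = 0.877280, p(1.2) = -0.815860
u₂ = 1.200000 − (-0.815860)·(1.200000 − 1.400000) / (-0.815860 − 0.877280) = 1.200000 − (0.163172)/(-1.693140) = 1.296372
p(1.296372) = -0.060449
u₃ = 1.296372 − (-0.060449)·(1.296372 − 1.200000) / (-0.060449 − (-0.815860)) = 1.296372 − (-0.005826)/(0.755410) = 1.304084
p(1.304084) = 0.004656
u₄ = 1.304084 − 0.004656·(1.304084 − 1.296372) / (0.004656 − (-0.060449)) = 1.304084 − (0.000036)/(0.065105) = 1.303533

1.3035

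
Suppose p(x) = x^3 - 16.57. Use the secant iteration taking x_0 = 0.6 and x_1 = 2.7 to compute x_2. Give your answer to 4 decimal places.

2.3642

p(0.6) = -16.354000, p(2.7) = 3.113000
x_2 = 2.700000 − 3.113000·(2.700000 − 0.600000) / (3.113000 − (-16.354000)) = 2.700000 − (6.537300)/(19.467000) = 2.364186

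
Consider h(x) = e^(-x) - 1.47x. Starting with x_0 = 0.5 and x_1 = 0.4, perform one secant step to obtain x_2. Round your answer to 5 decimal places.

h(0.5) = -0.1284693, h(0.4) = 0.0823200
x_2 = 0.4000000 − 0.0823200·(0.4000000 − 0.5000000) / (0.0823200 − (-0.1284693)) = 0.4000000 − (-0.0082320)/(0.2107894) = 0.4390532

0.43905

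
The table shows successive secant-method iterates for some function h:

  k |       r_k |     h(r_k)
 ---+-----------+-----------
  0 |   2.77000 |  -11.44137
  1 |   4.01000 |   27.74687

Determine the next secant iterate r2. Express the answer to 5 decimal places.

3.13203

r2 = 4.01000 − 27.74687·(4.01000 − 2.77000) / (27.74687 − (-11.44137))
   = 4.01000 − (34.4061188)/(39.1882400) = 3.1320295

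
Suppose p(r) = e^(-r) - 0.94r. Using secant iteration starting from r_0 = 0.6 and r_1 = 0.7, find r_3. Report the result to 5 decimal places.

p(0.6) = -0.0151884, p(0.7) = -0.1614147
r_2 = 0.7000000 − (-0.1614147)·(0.7000000 − 0.6000000) / (-0.1614147 − (-0.0151884)) = 0.7000000 − (-0.0161415)/(-0.1462263) = 0.5896131
p(0.5896131) = 0.0003055
r_3 = 0.5896131 − 0.0003055·(0.5896131 − 0.7000000) / (0.0003055 − (-0.1614147)) = 0.5896131 − (-0.0000337)/(0.1617202) = 0.5898216

0.58982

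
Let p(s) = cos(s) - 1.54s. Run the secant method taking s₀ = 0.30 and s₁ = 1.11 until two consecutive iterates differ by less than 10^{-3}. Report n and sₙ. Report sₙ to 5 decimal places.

p(0.30) = 0.4933365, p(1.11) = -1.2647385
s₂ = 1.1100000 − (-1.2647385)·(0.8100000)/(-1.7580750) = 0.5272955;  |Δ| = 0.5827045
p(0.5272955) = 0.0521360
s₃ = 0.5272955 − 0.0521360·(-0.5827045)/(1.3168745) = 0.5503652;  |Δ| = 0.0230697
p(0.5503652) = 0.0047711
s₄ = 0.5503652 − 0.0047711·(0.0230697)/(-0.0473649) = 0.5526891;  |Δ| = 0.0023238
p(0.5526891) = -0.0000253
s₅ = 0.5526891 − (-0.0000253)·(0.0023238)/(-0.0047964) = 0.5526768;  |Δ| = 0.0000122
|s₅ − s₄| = 0.0000122 < 10^{-3}

n = 5, sₙ = 0.55268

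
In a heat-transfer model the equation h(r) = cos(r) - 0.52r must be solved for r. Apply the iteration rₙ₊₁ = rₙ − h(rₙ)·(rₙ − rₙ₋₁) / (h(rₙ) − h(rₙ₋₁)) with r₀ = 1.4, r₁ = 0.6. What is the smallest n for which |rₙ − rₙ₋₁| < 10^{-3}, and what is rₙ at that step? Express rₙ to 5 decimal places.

n = 5, rₙ = 1.01487

h(1.4) = -0.5580329, h(0.6) = 0.5133356
r₂ = 0.6000000 − 0.5133356·(-0.8000000)/(1.0713685) = 0.9833121;  |Δ| = 0.3833121
h(0.9833121) = 0.0429465
r₃ = 0.9833121 − 0.0429465·(0.3833121)/(-0.4703891) = 1.0183085;  |Δ| = 0.0349964
h(1.0183085) = -0.0047139
r₄ = 1.0183085 − (-0.0047139)·(0.0349964)/(-0.0476604) = 1.0148472;  |Δ| = 0.0034613
h(1.0148472) = 0.0000292
r₅ = 1.0148472 − 0.0000292·(-0.0034613)/(0.0047431) = 1.0148685;  |Δ| = 0.0000213
|r₅ − r₄| = 0.0000213 < 10^{-3}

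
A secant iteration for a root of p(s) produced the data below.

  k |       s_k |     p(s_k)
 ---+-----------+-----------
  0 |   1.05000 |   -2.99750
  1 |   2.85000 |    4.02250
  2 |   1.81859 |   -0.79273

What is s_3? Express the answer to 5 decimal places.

1.98839

s_3 = 1.81859 − (-0.79273)·(1.81859 − 2.85000) / (-0.79273 − 4.02250)
   = 1.81859 − (0.8176296)/(-4.8152300) = 1.9883907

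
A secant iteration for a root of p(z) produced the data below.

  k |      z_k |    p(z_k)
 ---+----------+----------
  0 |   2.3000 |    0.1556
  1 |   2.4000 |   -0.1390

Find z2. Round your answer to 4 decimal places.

2.3528

z2 = 2.4000 − (-0.1390)·(2.4000 − 2.3000) / (-0.1390 − 0.1556)
   = 2.4000 − (-0.013900)/(-0.294600) = 2.352817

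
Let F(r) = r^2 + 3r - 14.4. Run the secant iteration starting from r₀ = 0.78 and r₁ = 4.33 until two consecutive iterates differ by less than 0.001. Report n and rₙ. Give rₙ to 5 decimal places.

n = 6, rₙ = 2.58044

F(0.78) = -11.4516000, F(4.33) = 17.3389000
r₂ = 4.3300000 − 17.3389000·(3.5500000)/(28.7905000) = 2.1920345;  |Δ| = 2.1379655
F(2.1920345) = -3.0188811
r₃ = 2.1920345 − (-3.0188811)·(-2.1379655)/(-20.3577811) = 2.5090761;  |Δ| = 0.3170416
F(2.5090761) = -0.5773086
r₄ = 2.5090761 − (-0.5773086)·(0.3170416)/(2.4415724) = 2.5840405;  |Δ| = 0.0749643
F(2.5840405) = 0.0293865
r₅ = 2.5840405 − 0.0293865·(0.0749643)/(0.6066951) = 2.5804094;  |Δ| = 0.0036310
F(2.5804094) = -0.0002590
r₆ = 2.5804094 − (-0.0002590)·(-0.0036310)/(-0.0296455) = 2.5804411;  |Δ| = 0.0000317
|r₆ − r₅| = 0.0000317 < 0.001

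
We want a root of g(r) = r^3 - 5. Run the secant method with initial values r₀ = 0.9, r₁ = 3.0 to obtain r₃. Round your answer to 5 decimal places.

1.45780

g(0.9) = -4.2710000, g(3.0) = 22.0000000
r₂ = 3.0000000 − 22.0000000·(3.0000000 − 0.9000000) / (22.0000000 − (-4.2710000)) = 3.0000000 − (46.2000000)/(26.2710000) = 1.2414069
g(1.2414069) = -3.0868790
r₃ = 1.2414069 − (-3.0868790)·(1.2414069 − 3.0000000) / (-3.0868790 − 22.0000000) = 1.2414069 − (5.4285642)/(-25.0868790) = 1.4577975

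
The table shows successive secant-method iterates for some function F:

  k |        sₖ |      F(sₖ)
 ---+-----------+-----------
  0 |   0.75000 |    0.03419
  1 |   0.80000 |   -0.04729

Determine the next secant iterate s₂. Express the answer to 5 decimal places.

0.77098

s₂ = 0.80000 − (-0.04729)·(0.80000 − 0.75000) / (-0.04729 − 0.03419)
   = 0.80000 − (-0.0023645)/(-0.0814800) = 0.7709806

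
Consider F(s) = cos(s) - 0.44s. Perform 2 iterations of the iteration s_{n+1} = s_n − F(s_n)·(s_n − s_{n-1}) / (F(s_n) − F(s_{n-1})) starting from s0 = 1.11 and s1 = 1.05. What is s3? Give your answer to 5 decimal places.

F(1.11) = -0.0437385, F(1.05) = 0.0355710
s2 = 1.0500000 − 0.0355710·(1.0500000 − 1.1100000) / (0.0355710 − (-0.0437385)) = 1.0500000 − (-0.0021343)/(0.0793095) = 1.0769105
F(1.0769105) = 0.0002102
s3 = 1.0769105 − 0.0002102·(1.0769105 − 1.0500000) / (0.0002102 − 0.0355710) = 1.0769105 − (0.0000057)/(-0.0353608) = 1.0770705

1.07707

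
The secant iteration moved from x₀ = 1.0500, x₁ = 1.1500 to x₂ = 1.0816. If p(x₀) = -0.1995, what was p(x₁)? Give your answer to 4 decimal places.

The secant line through (1.0500, -0.1995) and (1.1500, p(x₁)) crosses zero at x₂ = 1.0816.
So (1.0500, -0.1995), (1.1500, p(x₁)), (1.0816, 0) are collinear:
p(x₁) = -0.1995 · (1.1500 − 1.0816) / (1.0500 − 1.0816) = -0.1995 · (0.068400)/(-0.031600) = 0.431829

0.4318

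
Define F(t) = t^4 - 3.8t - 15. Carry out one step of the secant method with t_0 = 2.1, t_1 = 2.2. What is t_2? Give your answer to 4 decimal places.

2.1982

F(2.1) = -3.531900, F(2.2) = 0.065600
t_2 = 2.200000 − 0.065600·(2.200000 − 2.100000) / (0.065600 − (-3.531900)) = 2.200000 − (0.006560)/(3.597500) = 2.198177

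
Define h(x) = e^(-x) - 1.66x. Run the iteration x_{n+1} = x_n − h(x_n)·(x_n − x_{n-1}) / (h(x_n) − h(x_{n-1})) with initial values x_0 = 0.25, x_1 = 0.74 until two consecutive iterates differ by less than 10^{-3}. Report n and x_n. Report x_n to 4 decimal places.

n = 4, x_n = 0.4027

h(0.25) = 0.363801, h(0.74) = -0.751286
x_2 = 0.740000 − (-0.751286)·(0.490000)/(-1.115087) = 0.409864;  |Δ| = 0.330136
h(0.409864) = -0.016634
x_3 = 0.409864 − (-0.016634)·(-0.330136)/(0.734652) = 0.402389;  |Δ| = 0.007475
h(0.402389) = 0.000754
x_4 = 0.402389 − 0.000754·(-0.007475)/(0.017388) = 0.402713;  |Δ| = 0.000324
|x_4 − x_3| = 0.000324 < 10^{-3}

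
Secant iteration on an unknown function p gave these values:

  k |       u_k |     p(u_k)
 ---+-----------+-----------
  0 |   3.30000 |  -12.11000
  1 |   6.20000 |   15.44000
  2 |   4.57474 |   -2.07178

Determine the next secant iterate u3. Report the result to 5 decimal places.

4.76702

u3 = 4.57474 − (-2.07178)·(4.57474 − 6.20000) / (-2.07178 − 15.44000)
   = 4.57474 − (3.3671812)/(-17.5117800) = 4.7670209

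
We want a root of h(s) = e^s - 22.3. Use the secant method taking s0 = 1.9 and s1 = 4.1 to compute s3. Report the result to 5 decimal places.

2.85499

h(1.9) = -15.6141056, h(4.1) = 38.0402876
s2 = 4.1000000 − 38.0402876·(4.1000000 − 1.9000000) / (38.0402876 − (-15.6141056)) = 4.1000000 − (83.6886327)/(53.6543932) = 2.5402278
h(2.5402278) = -9.6174407
s3 = 2.5402278 − (-9.6174407)·(2.5402278 − 4.1000000) / (-9.6174407 − 38.0402876) = 2.5402278 − (15.0010170)/(-47.6577283) = 2.8549934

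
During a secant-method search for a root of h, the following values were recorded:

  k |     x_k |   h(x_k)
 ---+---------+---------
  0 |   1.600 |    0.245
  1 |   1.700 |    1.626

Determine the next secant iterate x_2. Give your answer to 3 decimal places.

x_2 = 1.700 − 1.626·(1.700 − 1.600) / (1.626 − 0.245)
   = 1.700 − (0.16260)/(1.38100) = 1.58226

1.582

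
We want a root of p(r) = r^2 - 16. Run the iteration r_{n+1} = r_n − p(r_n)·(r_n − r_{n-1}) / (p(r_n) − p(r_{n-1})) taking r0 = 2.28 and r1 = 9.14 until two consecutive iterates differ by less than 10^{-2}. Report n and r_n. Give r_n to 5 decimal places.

p(2.28) = -10.8016000, p(9.14) = 67.5396000
r2 = 9.1400000 − 67.5396000·(6.8600000)/(78.3412000) = 3.2258494;  |Δ| = 5.9141506
p(3.2258494) = -5.5938957
r3 = 3.2258494 − (-5.5938957)·(-5.9141506)/(-73.1334957) = 3.6782159;  |Δ| = 0.4523665
p(3.6782159) = -2.4707281
r4 = 3.6782159 − (-2.4707281)·(0.4523665)/(3.1231677) = 4.0360816;  |Δ| = 0.3578657
p(4.0360816) = 0.2899543
r5 = 4.0360816 − 0.2899543·(0.3578657)/(2.7606823) = 3.9984949;  |Δ| = 0.0375866
p(3.9984949) = -0.0120382
r6 = 3.9984949 − (-0.0120382)·(-0.0375866)/(-0.3019925) = 3.9999932;  |Δ| = 0.0014983
|r6 − r5| = 0.0014983 < 10^{-2}

n = 6, r_n = 3.99999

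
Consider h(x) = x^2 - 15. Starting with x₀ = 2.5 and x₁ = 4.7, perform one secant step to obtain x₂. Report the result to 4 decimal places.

3.7153

h(2.5) = -8.750000, h(4.7) = 7.090000
x₂ = 4.700000 − 7.090000·(4.700000 − 2.500000) / (7.090000 − (-8.750000)) = 4.700000 − (15.598000)/(15.840000) = 3.715278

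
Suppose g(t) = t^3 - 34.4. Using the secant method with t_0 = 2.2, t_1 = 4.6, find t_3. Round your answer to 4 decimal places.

3.1181

g(2.2) = -23.752000, g(4.6) = 62.936000
t_2 = 4.600000 − 62.936000·(4.600000 − 2.200000) / (62.936000 − (-23.752000)) = 4.600000 − (151.046400)/(86.688000) = 2.857586
g(2.857586) = -11.065535
t_3 = 2.857586 − (-11.065535)·(2.857586 − 4.600000) / (-11.065535 − 62.936000) = 2.857586 − (19.280745)/(-74.001535) = 3.118131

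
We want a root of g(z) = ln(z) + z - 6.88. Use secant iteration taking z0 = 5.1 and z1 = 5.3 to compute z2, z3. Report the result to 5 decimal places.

g(5.1) = -0.1507595, g(5.3) = 0.0877068
z2 = 5.3000000 − 0.0877068·(5.3000000 − 5.1000000) / (0.0877068 − (-0.1507595)) = 5.3000000 − (0.0175414)/(0.2384663) = 5.2264409
g(5.2264409) = 0.0001714
z3 = 5.2264409 − 0.0001714·(5.2264409 − 5.3000000) / (0.0001714 − 0.0877068) = 5.2264409 − (-0.0000126)/(-0.0875354) = 5.2262968

5.22644, 5.22630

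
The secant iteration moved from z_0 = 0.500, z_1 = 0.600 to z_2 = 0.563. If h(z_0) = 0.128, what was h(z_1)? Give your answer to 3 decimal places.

-0.075

The secant line through (0.500, 0.128) and (0.600, h(z_1)) crosses zero at z_2 = 0.563.
So (0.500, 0.128), (0.600, h(z_1)), (0.563, 0) are collinear:
h(z_1) = 0.128 · (0.600 − 0.563) / (0.500 − 0.563) = 0.128 · (0.03700)/(-0.06300) = -0.07517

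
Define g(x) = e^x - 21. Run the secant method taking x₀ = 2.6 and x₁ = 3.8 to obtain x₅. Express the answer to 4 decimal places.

g(2.6) = -7.536262, g(3.8) = 23.701184
x₂ = 3.800000 − 23.701184·(3.800000 − 2.600000) / (23.701184 − (-7.536262)) = 3.800000 − (28.441421)/(31.237446) = 2.889509
g(2.889509) = -3.015527
x₃ = 2.889509 − (-3.015527)·(2.889509 − 3.800000) / (-3.015527 − 23.701184) = 2.889509 − (2.745611)/(-26.716712) = 2.992276
g(2.992276) = -1.069000
x₄ = 2.992276 − (-1.069000)·(2.992276 − 2.889509) / (-1.069000 − (-3.015527)) = 2.992276 − (-0.109859)/(1.946527) = 3.048715
g(3.048715) = 0.088218
x₅ = 3.048715 − 0.088218·(3.048715 − 2.992276) / (0.088218 − (-1.069000)) = 3.048715 − (0.004979)/(1.157218) = 3.044412

3.0444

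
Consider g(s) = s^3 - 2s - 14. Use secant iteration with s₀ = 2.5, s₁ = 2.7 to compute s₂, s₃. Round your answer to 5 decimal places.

g(2.5) = -3.3750000, g(2.7) = 0.2830000
s₂ = 2.7000000 − 0.2830000·(2.7000000 − 2.5000000) / (0.2830000 − (-3.3750000)) = 2.7000000 − (0.0566000)/(3.6580000) = 2.6845271
g(2.6845271) = -0.0225117
s₃ = 2.6845271 − (-0.0225117)·(2.6845271 − 2.7000000) / (-0.0225117 − 0.2830000) = 2.6845271 − (0.0003483)/(-0.3055117) = 2.6856672

2.68453, 2.68567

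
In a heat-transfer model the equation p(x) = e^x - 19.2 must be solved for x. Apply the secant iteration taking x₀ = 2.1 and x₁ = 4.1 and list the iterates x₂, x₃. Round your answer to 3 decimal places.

p(2.1) = -11.03383, p(4.1) = 41.14029
x₂ = 4.10000 − 41.14029·(4.10000 − 2.10000) / (41.14029 − (-11.03383)) = 4.10000 − (82.28058)/(52.17412) = 2.52296
p(2.52296) = -6.73454
x₃ = 2.52296 − (-6.73454)·(2.52296 − 4.10000) / (-6.73454 − 41.14029) = 2.52296 − (10.62062)/(-47.87483) = 2.74480

2.523, 2.745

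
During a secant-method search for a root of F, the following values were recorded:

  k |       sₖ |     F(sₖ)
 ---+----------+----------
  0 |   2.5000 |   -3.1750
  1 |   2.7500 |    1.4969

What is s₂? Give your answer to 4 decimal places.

2.6699

s₂ = 2.7500 − 1.4969·(2.7500 − 2.5000) / (1.4969 − (-3.1750))
   = 2.7500 − (0.374225)/(4.671900) = 2.669899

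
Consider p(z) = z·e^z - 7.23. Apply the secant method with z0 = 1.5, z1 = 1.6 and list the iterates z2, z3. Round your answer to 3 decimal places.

p(1.5) = -0.50747, p(1.6) = 0.69485
z2 = 1.60000 − 0.69485·(1.60000 − 1.50000) / (0.69485 − (-0.50747)) = 1.60000 − (0.06949)/(1.20232) = 1.54221
p(1.54221) = -0.02034
z3 = 1.54221 − (-0.02034)·(1.54221 − 1.60000) / (-0.02034 − 0.69485) = 1.54221 − (0.00118)/(-0.71519) = 1.54385

1.542, 1.544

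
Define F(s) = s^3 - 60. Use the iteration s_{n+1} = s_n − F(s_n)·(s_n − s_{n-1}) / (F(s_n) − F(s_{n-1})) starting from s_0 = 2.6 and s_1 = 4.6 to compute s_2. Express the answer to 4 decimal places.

F(2.6) = -42.424000, F(4.6) = 37.336000
s_2 = 4.600000 − 37.336000·(4.600000 − 2.600000) / (37.336000 − (-42.424000)) = 4.600000 − (74.672000)/(79.760000) = 3.663791

3.6638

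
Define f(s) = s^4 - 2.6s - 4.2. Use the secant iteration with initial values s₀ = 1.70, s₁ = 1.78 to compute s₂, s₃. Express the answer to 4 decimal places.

f(1.70) = -0.267900, f(1.78) = 1.210759
s₂ = 1.780000 − 1.210759·(1.780000 − 1.700000) / (1.210759 − (-0.267900)) = 1.780000 − (0.096861)/(1.478659) = 1.714494
f(1.714494) = -0.017081
s₃ = 1.714494 − (-0.017081)·(1.714494 − 1.780000) / (-0.017081 − 1.210759) = 1.714494 − (0.001119)/(-1.227840) = 1.715405

1.7145, 1.7154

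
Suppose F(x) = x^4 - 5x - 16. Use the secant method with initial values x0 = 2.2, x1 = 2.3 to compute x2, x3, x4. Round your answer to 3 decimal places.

F(2.2) = -3.57440, F(2.3) = 0.48410
x2 = 2.30000 − 0.48410·(2.30000 − 2.20000) / (0.48410 − (-3.57440)) = 2.30000 − (0.04841)/(4.05850) = 2.28807
F(2.28807) = -0.03227
x3 = 2.28807 − (-0.03227)·(2.28807 − 2.30000) / (-0.03227 − 0.48410) = 2.28807 − (0.00038)/(-0.51637) = 2.28882
F(2.28882) = -0.00026
x4 = 2.28882 − (-0.00026)·(2.28882 − 2.28807) / (-0.00026 − (-0.03227)) = 2.28882 − (0.00000)/(0.03201) = 2.28882

2.288, 2.289, 2.289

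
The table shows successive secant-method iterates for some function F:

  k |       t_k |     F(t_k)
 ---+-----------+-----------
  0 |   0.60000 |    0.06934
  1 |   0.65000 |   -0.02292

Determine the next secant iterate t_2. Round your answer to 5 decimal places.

0.63758

t_2 = 0.65000 − (-0.02292)·(0.65000 − 0.60000) / (-0.02292 − 0.06934)
   = 0.65000 − (-0.0011460)/(-0.0922600) = 0.6375786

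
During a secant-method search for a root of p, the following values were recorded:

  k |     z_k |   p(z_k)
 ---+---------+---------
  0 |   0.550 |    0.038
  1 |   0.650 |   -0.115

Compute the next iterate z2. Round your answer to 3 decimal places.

0.575

z2 = 0.650 − (-0.115)·(0.650 − 0.550) / (-0.115 − 0.038)
   = 0.650 − (-0.01150)/(-0.15300) = 0.57484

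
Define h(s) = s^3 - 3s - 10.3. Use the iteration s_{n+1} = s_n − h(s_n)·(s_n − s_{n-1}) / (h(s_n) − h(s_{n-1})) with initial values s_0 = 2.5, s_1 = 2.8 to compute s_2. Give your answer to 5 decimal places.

2.62023

h(2.5) = -2.1750000, h(2.8) = 3.2520000
s_2 = 2.8000000 − 3.2520000·(2.8000000 − 2.5000000) / (3.2520000 − (-2.1750000)) = 2.8000000 − (0.9756000)/(5.4270000) = 2.6202322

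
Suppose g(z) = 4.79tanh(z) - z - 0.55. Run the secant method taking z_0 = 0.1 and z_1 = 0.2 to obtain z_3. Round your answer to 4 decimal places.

0.1464

g(0.1) = -0.172590, g(0.2) = 0.195428
z_2 = 0.200000 − 0.195428·(0.200000 − 0.100000) / (0.195428 − (-0.172590)) = 0.200000 − (0.019543)/(0.368018) = 0.146897
g(0.146897) = 0.001723
z_3 = 0.146897 − 0.001723·(0.146897 − 0.200000) / (0.001723 − 0.195428) = 0.146897 − (-0.000091)/(-0.193705) = 0.146425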